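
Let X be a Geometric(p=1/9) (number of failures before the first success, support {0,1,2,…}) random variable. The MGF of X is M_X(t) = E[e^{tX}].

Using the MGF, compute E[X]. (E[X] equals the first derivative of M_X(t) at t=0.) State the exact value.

E[X] = dM/dt |_{t=0} = 8

M_X(t) = 1/(9*(1 - 8*e^(t)/9))
dM/dt = 8*e^(t)/(64*e^(2*t) - 144*e^(t) + 81)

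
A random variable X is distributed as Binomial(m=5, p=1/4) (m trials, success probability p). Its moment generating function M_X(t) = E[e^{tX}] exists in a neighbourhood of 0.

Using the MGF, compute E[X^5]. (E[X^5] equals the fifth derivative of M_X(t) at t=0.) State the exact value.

E[X^5] = D^5[M](0) = 6175/128

M_X(t) = (e^(t)/4 + 3/4)^5
D^5[M](t) = 3125*e^(5*t)/1024 + 15*e^(4*t) + 10935*e^(3*t)/512 + 135*e^(2*t)/16 + 405*e^(t)/1024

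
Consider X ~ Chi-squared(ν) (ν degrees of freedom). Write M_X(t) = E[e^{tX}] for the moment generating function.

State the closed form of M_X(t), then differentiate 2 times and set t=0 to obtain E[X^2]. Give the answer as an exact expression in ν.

E[X^2] = d^2M/dt^2 |_{t=0} = ν*(ν + 2)

M_X(t) = (1 - 2*t)^(-ν/2)
dM/dt = -ν/(2*t*(1 - 2*t)^(ν/2) - (1 - 2*t)^(ν/2))
d^2M/dt^2 = (ν^2 + 2*ν)/(4*t^2*(1 - 2*t)^(ν/2) - 4*t*(1 - 2*t)^(ν/2) + (1 - 2*t)^(ν/2))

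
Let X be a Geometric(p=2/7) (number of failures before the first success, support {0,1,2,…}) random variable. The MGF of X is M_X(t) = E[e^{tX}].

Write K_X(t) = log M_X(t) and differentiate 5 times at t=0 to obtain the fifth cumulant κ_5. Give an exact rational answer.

M_X(t) = 2/(7*(1 - 5*e^(t)/7))
K_X(t) = log M_X(t) = -log(1 - 5*e^(t)/7) - log(7) + log(2)
K^(5)(t) = (-4375*e^(4*t) - 67375*e^(3*t) - 94325*e^(2*t) - 12005*e^(t))/(3125*e^(5*t) - 21875*e^(4*t) + 61250*e^(3*t) - 85750*e^(2*t) + 60025*e^(t) - 16807)

κ_5 = K^(5)(0) = 5565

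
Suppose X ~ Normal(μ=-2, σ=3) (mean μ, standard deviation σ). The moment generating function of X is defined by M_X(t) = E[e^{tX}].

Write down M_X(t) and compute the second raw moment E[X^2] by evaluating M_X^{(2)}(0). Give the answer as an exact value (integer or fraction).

E[X^2] = M^(2)(0) = 13

M_X(t) = e^(9*t^2/2 - 2*t)
M^(2)(t) = (81*t^2*e^(9*t^2/2) - 36*t*e^(9*t^2/2) + 13*e^(9*t^2/2))*e^(-2*t)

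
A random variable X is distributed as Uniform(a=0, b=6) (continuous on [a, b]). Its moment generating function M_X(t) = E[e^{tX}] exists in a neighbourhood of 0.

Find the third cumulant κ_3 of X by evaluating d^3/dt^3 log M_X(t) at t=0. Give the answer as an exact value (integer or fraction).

κ_3 = K^(3)(0) = 0

M_X(t) = (e^(6*t) - 1)/(6*t)
K_X(t) = log M_X(t) = -log(t) + log(e^(6*t) - 1) - log(6)
K^(3)(t) = (216*t^3*e^(12*t) + 216*t^3*e^(6*t) - 2*e^(18*t) + 6*e^(12*t) - 6*e^(6*t) + 2)/(t^3*e^(18*t) - 3*t^3*e^(12*t) + 3*t^3*e^(6*t) - t^3)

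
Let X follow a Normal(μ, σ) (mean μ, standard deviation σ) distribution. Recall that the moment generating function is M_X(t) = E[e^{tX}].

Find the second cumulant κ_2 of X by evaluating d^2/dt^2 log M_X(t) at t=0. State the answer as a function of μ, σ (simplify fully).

κ_2 = d^2K/dt^2 |_{t=0} = σ^2

M_X(t) = e^(μ*t + σ^2*t^2/2)
K_X(t) = log M_X(t) = μ*t + σ^2*t^2/2
dK/dt = μ + σ^2*t
d^2K/dt^2 = σ^2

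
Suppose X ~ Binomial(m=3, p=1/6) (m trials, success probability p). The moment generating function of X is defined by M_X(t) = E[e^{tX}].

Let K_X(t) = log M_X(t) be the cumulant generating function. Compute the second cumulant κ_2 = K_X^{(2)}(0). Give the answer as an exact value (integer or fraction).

κ_2 = K^(2)(0) = 5/12

M_X(t) = (e^(t)/6 + 5/6)^3
K_X(t) = log M_X(t) = 3*log(e^(t)/6 + 5/6)
K^(2)(t) = 15*e^(t)/(e^(2*t) + 10*e^(t) + 25)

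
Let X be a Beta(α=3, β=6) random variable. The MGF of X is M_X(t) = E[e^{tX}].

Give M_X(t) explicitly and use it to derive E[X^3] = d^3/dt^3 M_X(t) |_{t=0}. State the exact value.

M_X(t) = ₁F₁(3; 9; t)
M^(3)(t) = 2*₁F₁(6; 12; t)/33

E[X^3] = M^(3)(0) = 2/33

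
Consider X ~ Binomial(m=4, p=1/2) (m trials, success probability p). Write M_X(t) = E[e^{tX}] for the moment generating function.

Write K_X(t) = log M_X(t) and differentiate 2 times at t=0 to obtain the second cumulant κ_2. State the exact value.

κ_2 = K^(2)(0) = 1

M_X(t) = (e^(t)/2 + 1/2)^4
K_X(t) = log M_X(t) = 4*log(e^(t)/2 + 1/2)
K^(2)(t) = 4*e^(t)/(e^(2*t) + 2*e^(t) + 1)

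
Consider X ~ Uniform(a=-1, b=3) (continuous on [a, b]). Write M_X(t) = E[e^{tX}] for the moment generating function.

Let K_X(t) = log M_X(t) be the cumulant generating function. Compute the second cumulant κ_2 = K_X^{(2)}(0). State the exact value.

κ_2 = K′′(0) = 4/3

M_X(t) = (e^(3*t) - e^(-t))/(4*t)
K_X(t) = log M_X(t) = -log(t) + log(e^(3*t) - e^(-t)) - 2*log(2)
K′(t) = (3*t*e^(4*t) + t - e^(4*t) + 1)/(t*e^(4*t) - t)
K′′(t) = (-16*t^2*e^(4*t) + e^(8*t) - 2*e^(4*t) + 1)/(t^2*e^(8*t) - 2*t^2*e^(4*t) + t^2)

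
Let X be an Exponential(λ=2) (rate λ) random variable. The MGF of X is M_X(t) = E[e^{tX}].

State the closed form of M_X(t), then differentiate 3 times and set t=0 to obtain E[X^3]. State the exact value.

E[X^3] = d^3M/dt^3 |_{t=0} = 3/4

M_X(t) = 2/(2 - t)
dM/dt = 2/(t^2 - 4*t + 4)
d^2M/dt^2 = -4/(t^3 - 6*t^2 + 12*t - 8)
d^3M/dt^3 = 12/(t^4 - 8*t^3 + 24*t^2 - 32*t + 16)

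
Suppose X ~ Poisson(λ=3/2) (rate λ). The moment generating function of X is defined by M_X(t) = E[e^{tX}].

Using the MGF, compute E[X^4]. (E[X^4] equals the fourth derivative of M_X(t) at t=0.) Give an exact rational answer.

E[X^4] = M′′′′(0) = 681/16

M_X(t) = e^(3*e^(t)/2 - 3/2)
M′(t) = 3*e^(-3/2)*e^(t)*e^(3*e^(t)/2)/2
M′′(t) = (9*e^(2*t)*e^(3*e^(t)/2) + 6*e^(t)*e^(3*e^(t)/2))*e^(-3/2)/4
M′′′(t) = (27*e^(3*t)*e^(3*e^(t)/2) + 54*e^(2*t)*e^(3*e^(t)/2) + 12*e^(t)*e^(3*e^(t)/2))*e^(-3/2)/8
M′′′′(t) = (81*e^(4*t)*e^(3*e^(t)/2) + 324*e^(3*t)*e^(3*e^(t)/2) + 252*e^(2*t)*e^(3*e^(t)/2) + 24*e^(t)*e^(3*e^(t)/2))*e^(-3/2)/16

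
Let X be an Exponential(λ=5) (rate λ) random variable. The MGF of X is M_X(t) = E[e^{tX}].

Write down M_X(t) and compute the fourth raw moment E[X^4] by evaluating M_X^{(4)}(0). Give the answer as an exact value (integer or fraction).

M_X(t) = 5/(5 - t)
M′(t) = 5/(t^2 - 10*t + 25)
M′′(t) = -10/(t^3 - 15*t^2 + 75*t - 125)
M′′′(t) = 30/(t^4 - 20*t^3 + 150*t^2 - 500*t + 625)
M′′′′(t) = -120/(t^5 - 25*t^4 + 250*t^3 - 1250*t^2 + 3125*t - 3125)

E[X^4] = M′′′′(0) = 24/625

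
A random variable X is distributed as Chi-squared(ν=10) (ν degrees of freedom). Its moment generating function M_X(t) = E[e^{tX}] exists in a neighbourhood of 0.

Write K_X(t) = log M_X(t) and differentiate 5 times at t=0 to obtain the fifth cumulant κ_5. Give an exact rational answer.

M_X(t) = (1 - 2*t)^(-5)
K_X(t) = log M_X(t) = -5*log(1 - 2*t)
K^(5)(t) = -3840/(32*t^5 - 80*t^4 + 80*t^3 - 40*t^2 + 10*t - 1)

κ_5 = K^(5)(0) = 3840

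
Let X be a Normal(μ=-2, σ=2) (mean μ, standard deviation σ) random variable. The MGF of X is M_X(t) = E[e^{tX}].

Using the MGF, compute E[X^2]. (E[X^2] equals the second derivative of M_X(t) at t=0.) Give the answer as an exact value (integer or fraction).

E[X^2] = M′′(0) = 8

M_X(t) = e^(2*t^2 - 2*t)
M′(t) = 4*t*e^(-2*t)*e^(2*t^2) - 2*e^(-2*t)*e^(2*t^2)
M′′(t) = (16*t^2*e^(2*t^2) - 16*t*e^(2*t^2) + 8*e^(2*t^2))*e^(-2*t)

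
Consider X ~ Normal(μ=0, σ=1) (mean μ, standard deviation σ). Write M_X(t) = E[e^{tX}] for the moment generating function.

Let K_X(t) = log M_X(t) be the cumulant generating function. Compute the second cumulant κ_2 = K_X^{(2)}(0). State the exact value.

κ_2 = K′′(0) = 1

M_X(t) = e^(t^2/2)
K_X(t) = log M_X(t) = t^2/2
K′(t) = t
K′′(t) = 1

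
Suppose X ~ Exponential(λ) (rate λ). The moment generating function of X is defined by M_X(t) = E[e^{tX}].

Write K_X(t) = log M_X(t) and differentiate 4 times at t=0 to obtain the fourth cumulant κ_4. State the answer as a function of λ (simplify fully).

κ_4 = D^4[K](0) = 6/λ^4

M_X(t) = λ/(λ - t)
K_X(t) = log M_X(t) = log(λ) - log(λ - t)
D^4[K](t) = 6/(λ^4 - 4*λ^3*t + 6*λ^2*t^2 - 4*λ*t^3 + t^4)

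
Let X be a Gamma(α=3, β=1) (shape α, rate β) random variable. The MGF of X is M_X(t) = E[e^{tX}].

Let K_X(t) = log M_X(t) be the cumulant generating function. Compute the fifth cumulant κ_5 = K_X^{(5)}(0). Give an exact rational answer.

M_X(t) = (1 - t)^(-3)
K_X(t) = log M_X(t) = -3*log(1 - t)
K′(t) = -3/(t - 1)
K′′(t) = 3/(t^2 - 2*t + 1)
K′′′(t) = -6/(t^3 - 3*t^2 + 3*t - 1)
K′′′′(t) = 18/(t^4 - 4*t^3 + 6*t^2 - 4*t + 1)
K′′′′′(t) = -72/(t^5 - 5*t^4 + 10*t^3 - 10*t^2 + 5*t - 1)

κ_5 = K′′′′′(0) = 72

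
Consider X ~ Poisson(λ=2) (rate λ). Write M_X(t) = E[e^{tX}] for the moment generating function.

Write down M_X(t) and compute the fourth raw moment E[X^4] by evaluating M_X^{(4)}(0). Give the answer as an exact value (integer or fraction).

E[X^4] = M′′′′(0) = 94

M_X(t) = e^(2*e^(t) - 2)
M′(t) = 2*e^(-2)*e^(t)*e^(2*e^(t))
M′′(t) = (4*e^(2*t)*e^(2*e^(t)) + 2*e^(t)*e^(2*e^(t)))*e^(-2)
M′′′(t) = (8*e^(3*t)*e^(2*e^(t)) + 12*e^(2*t)*e^(2*e^(t)) + 2*e^(t)*e^(2*e^(t)))*e^(-2)
M′′′′(t) = (16*e^(4*t)*e^(2*e^(t)) + 48*e^(3*t)*e^(2*e^(t)) + 28*e^(2*t)*e^(2*e^(t)) + 2*e^(t)*e^(2*e^(t)))*e^(-2)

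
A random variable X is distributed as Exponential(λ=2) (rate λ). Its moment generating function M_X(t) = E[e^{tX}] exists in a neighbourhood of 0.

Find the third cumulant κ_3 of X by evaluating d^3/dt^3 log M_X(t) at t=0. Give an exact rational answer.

κ_3 = K^(3)(0) = 1/4

M_X(t) = 2/(2 - t)
K_X(t) = log M_X(t) = -log(2 - t) + log(2)
K^(3)(t) = -2/(t^3 - 6*t^2 + 12*t - 8)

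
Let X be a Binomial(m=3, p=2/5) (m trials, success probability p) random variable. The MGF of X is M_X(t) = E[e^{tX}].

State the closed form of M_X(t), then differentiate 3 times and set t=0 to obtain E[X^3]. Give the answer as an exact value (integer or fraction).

M_X(t) = (2*e^(t)/5 + 3/5)^3
M^(3)(t) = 216*e^(3*t)/125 + 288*e^(2*t)/125 + 54*e^(t)/125

E[X^3] = M^(3)(0) = 558/125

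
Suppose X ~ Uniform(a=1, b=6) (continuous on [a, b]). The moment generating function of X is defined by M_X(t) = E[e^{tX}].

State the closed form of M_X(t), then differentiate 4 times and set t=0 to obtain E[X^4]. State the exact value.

E[X^4] = d^4M/dt^4 |_{t=0} = 311

M_X(t) = (e^(6*t) - e^(t))/(5*t)
dM/dt = (6*t*e^(6*t) - t*e^(t) - e^(6*t) + e^(t))/(5*t^2)
d^2M/dt^2 = (36*t^2*e^(6*t) - t^2*e^(t) - 12*t*e^(6*t) + 2*t*e^(t) + 2*e^(6*t) - 2*e^(t))/(5*t^3)
d^3M/dt^3 = (216*t^3*e^(6*t) - t^3*e^(t) - 108*t^2*e^(6*t) + 3*t^2*e^(t) + 36*t*e^(6*t) - 6*t*e^(t) - 6*e^(6*t) + 6*e^(t))/(5*t^4)
d^4M/dt^4 = (1296*t^4*e^(6*t) - t^4*e^(t) - 864*t^3*e^(6*t) + 4*t^3*e^(t) + 432*t^2*e^(6*t) - 12*t^2*e^(t) - 144*t*e^(6*t) + 24*t*e^(t) + 24*e^(6*t) - 24*e^(t))/(5*t^5)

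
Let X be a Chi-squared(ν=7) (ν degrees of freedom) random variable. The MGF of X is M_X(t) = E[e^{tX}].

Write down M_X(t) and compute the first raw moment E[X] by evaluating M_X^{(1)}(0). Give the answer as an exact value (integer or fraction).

M_X(t) = (1 - 2*t)^(-7/2)
M′(t) = 7/(16*t^4*√(1 - 2*t) - 32*t^3*√(1 - 2*t) + 24*t^2*√(1 - 2*t) - 8*t*√(1 - 2*t) + √(1 - 2*t))

E[X] = M′(0) = 7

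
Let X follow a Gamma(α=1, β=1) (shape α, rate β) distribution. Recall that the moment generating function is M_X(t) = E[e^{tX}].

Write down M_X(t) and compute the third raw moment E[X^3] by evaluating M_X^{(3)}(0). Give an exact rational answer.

M_X(t) = 1/(1 - t)
dM/dt = 1/(t^2 - 2*t + 1)
d^2M/dt^2 = -2/(t^3 - 3*t^2 + 3*t - 1)
d^3M/dt^3 = 6/(t^4 - 4*t^3 + 6*t^2 - 4*t + 1)

E[X^3] = d^3M/dt^3 |_{t=0} = 6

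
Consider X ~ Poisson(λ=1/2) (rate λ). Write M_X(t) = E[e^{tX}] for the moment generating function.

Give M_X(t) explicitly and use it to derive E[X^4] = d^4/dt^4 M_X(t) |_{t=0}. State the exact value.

M_X(t) = e^(e^(t)/2 - 1/2)
dM/dt = e^(-1/2)*e^(t)*e^(e^(t)/2)/2
d^2M/dt^2 = (e^(2*t)*e^(e^(t)/2) + 2*e^(t)*e^(e^(t)/2))*e^(-1/2)/4
d^3M/dt^3 = (e^(3*t)*e^(e^(t)/2) + 6*e^(2*t)*e^(e^(t)/2) + 4*e^(t)*e^(e^(t)/2))*e^(-1/2)/8
d^4M/dt^4 = (e^(4*t)*e^(e^(t)/2) + 12*e^(3*t)*e^(e^(t)/2) + 28*e^(2*t)*e^(e^(t)/2) + 8*e^(t)*e^(e^(t)/2))*e^(-1/2)/16

E[X^4] = d^4M/dt^4 |_{t=0} = 49/16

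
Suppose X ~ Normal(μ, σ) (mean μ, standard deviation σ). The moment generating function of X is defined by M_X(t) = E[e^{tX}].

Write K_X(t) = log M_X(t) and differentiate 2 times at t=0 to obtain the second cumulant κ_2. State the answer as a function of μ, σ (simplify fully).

κ_2 = D^2[K](0) = σ^2

M_X(t) = e^(μ*t + σ^2*t^2/2)
K_X(t) = log M_X(t) = μ*t + σ^2*t^2/2
D^2[K](t) = σ^2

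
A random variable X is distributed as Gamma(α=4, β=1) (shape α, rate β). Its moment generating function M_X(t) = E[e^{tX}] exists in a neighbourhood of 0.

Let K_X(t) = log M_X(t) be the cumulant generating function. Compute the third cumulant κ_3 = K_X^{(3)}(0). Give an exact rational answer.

M_X(t) = (1 - t)^(-4)
K_X(t) = log M_X(t) = -4*log(1 - t)
dK/dt = -4/(t - 1)
d^2K/dt^2 = 4/(t^2 - 2*t + 1)
d^3K/dt^3 = -8/(t^3 - 3*t^2 + 3*t - 1)

κ_3 = d^3K/dt^3 |_{t=0} = 8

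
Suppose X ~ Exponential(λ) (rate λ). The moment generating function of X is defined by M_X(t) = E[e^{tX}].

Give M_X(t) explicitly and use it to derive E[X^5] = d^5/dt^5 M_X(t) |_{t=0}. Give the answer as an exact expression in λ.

E[X^5] = D^5[M](0) = 120/λ^5

M_X(t) = λ/(λ - t)
D^5[M](t) = 120*λ/(λ^6 - 6*λ^5*t + 15*λ^4*t^2 - 20*λ^3*t^3 + 15*λ^2*t^4 - 6*λ*t^5 + t^6)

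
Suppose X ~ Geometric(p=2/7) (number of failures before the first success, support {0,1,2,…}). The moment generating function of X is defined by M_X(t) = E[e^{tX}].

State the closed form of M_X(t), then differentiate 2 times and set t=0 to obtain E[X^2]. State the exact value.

M_X(t) = 2/(7*(1 - 5*e^(t)/7))
M^(2)(t) = (-50*e^(2*t) - 70*e^(t))/(125*e^(3*t) - 525*e^(2*t) + 735*e^(t) - 343)

E[X^2] = M^(2)(0) = 15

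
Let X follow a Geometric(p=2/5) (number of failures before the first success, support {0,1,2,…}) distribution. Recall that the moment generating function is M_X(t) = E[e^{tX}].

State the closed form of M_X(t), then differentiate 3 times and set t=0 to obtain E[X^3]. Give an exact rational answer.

E[X^3] = D^3[M](0) = 141/4

M_X(t) = 2/(5*(1 - 3*e^(t)/5))
D^3[M](t) = (54*e^(3*t) + 360*e^(2*t) + 150*e^(t))/(81*e^(4*t) - 540*e^(3*t) + 1350*e^(2*t) - 1500*e^(t) + 625)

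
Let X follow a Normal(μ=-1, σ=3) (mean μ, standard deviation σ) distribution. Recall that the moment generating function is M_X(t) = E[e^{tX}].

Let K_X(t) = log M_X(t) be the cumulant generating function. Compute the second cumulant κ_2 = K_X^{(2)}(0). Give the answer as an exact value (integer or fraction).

M_X(t) = e^(9*t^2/2 - t)
K_X(t) = log M_X(t) = 9*t^2/2 - t
K^(2)(t) = 9

κ_2 = K^(2)(0) = 9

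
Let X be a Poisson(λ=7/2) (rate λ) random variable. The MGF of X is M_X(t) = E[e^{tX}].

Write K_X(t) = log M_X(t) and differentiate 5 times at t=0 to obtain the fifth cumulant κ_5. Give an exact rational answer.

κ_5 = K′′′′′(0) = 7/2

M_X(t) = e^(7*e^(t)/2 - 7/2)
K_X(t) = log M_X(t) = 7*e^(t)/2 - 7/2
K′(t) = 7*e^(t)/2
K′′(t) = 7*e^(t)/2
K′′′(t) = 7*e^(t)/2
K′′′′(t) = 7*e^(t)/2
K′′′′′(t) = 7*e^(t)/2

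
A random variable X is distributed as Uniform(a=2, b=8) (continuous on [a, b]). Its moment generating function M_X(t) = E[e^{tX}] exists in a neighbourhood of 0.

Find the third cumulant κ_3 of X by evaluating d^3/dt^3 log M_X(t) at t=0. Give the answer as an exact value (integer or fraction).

M_X(t) = (e^(8*t) - e^(2*t))/(6*t)
K_X(t) = log M_X(t) = -log(t) + log(e^(8*t) - e^(2*t)) - log(6)
D^3[K](t) = (216*t^3*e^(12*t) + 216*t^3*e^(6*t) - 2*e^(18*t) + 6*e^(12*t) - 6*e^(6*t) + 2)/(t^3*e^(18*t) - 3*t^3*e^(12*t) + 3*t^3*e^(6*t) - t^3)

κ_3 = D^3[K](0) = 0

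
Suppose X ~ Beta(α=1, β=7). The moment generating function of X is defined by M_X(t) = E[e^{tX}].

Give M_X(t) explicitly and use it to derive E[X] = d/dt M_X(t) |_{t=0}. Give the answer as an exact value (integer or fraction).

M_X(t) = ₁F₁(1; 8; t)
D[M](t) = ₁F₁(2; 9; t)/8

E[X] = D[M](0) = 1/8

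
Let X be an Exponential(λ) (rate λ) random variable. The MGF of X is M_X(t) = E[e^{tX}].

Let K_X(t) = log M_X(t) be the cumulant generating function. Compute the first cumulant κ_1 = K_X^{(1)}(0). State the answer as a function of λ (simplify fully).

κ_1 = dK/dt |_{t=0} = 1/λ

M_X(t) = λ/(λ - t)
K_X(t) = log M_X(t) = log(λ) - log(λ - t)
dK/dt = -1/(-λ + t)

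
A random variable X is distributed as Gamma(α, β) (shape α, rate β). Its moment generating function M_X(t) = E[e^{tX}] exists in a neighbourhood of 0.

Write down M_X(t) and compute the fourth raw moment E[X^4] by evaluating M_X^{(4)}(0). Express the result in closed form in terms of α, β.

M_X(t) = (β/(β - t))^α
D^4[M](t) = (α^4*β^α*(1/(β - t))^α + 6*α^3*β^α*(1/(β - t))^α + 11*α^2*β^α*(1/(β - t))^α + 6*α*β^α*(1/(β - t))^α)/(β^4 - 4*β^3*t + 6*β^2*t^2 - 4*β*t^3 + t^4)

E[X^4] = D^4[M](0) = α*(α^3 + 6*α^2 + 11*α + 6)/β^4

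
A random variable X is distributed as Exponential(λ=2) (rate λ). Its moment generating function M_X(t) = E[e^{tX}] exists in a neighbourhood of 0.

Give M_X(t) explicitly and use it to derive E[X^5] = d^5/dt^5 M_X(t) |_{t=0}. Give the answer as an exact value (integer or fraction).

M_X(t) = 2/(2 - t)
M′(t) = 2/(t^2 - 4*t + 4)
M′′(t) = -4/(t^3 - 6*t^2 + 12*t - 8)
M′′′(t) = 12/(t^4 - 8*t^3 + 24*t^2 - 32*t + 16)
M′′′′(t) = -48/(t^5 - 10*t^4 + 40*t^3 - 80*t^2 + 80*t - 32)
M′′′′′(t) = 240/(t^6 - 12*t^5 + 60*t^4 - 160*t^3 + 240*t^2 - 192*t + 64)

E[X^5] = M′′′′′(0) = 15/4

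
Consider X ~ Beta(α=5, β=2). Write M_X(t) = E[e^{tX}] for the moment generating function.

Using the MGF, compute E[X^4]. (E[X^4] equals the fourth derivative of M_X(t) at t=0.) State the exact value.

M_X(t) = ₁F₁(5; 7; t)
M^(4)(t) = ₁F₁(9; 11; t)/3

E[X^4] = M^(4)(0) = 1/3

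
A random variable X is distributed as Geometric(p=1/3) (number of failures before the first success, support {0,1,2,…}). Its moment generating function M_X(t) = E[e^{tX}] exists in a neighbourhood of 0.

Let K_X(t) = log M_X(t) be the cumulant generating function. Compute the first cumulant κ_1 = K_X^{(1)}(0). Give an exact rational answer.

M_X(t) = 1/(3*(1 - 2*e^(t)/3))
K_X(t) = log M_X(t) = -log(1 - 2*e^(t)/3) - log(3)
K′(t) = -2*e^(t)/(2*e^(t) - 3)

κ_1 = K′(0) = 2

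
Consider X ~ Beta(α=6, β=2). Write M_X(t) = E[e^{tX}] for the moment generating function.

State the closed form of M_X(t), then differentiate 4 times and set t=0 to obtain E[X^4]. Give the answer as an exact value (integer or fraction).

M_X(t) = ₁F₁(6; 8; t)
M′(t) = 3*₁F₁(7; 9; t)/4
M′′(t) = 7*₁F₁(8; 10; t)/12
M′′′(t) = 7*₁F₁(9; 11; t)/15
M′′′′(t) = 21*₁F₁(10; 12; t)/55

E[X^4] = M′′′′(0) = 21/55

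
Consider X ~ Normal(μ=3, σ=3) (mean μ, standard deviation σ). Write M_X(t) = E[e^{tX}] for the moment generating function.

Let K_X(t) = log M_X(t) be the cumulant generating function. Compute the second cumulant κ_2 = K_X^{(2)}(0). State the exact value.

κ_2 = D^2[K](0) = 9

M_X(t) = e^(9*t^2/2 + 3*t)
K_X(t) = log M_X(t) = 9*t^2/2 + 3*t
D^2[K](t) = 9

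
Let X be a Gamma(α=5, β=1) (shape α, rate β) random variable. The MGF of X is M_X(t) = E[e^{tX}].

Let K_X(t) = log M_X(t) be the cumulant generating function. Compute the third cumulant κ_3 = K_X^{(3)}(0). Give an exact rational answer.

M_X(t) = (1 - t)^(-5)
K_X(t) = log M_X(t) = -5*log(1 - t)
D^3[K](t) = -10/(t^3 - 3*t^2 + 3*t - 1)

κ_3 = D^3[K](0) = 10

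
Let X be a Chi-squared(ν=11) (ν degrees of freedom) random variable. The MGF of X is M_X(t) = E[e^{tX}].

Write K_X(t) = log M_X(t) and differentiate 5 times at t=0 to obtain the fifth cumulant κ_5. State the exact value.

κ_5 = K^(5)(0) = 4224

M_X(t) = (1 - 2*t)^(-11/2)
K_X(t) = log M_X(t) = -11*log(1 - 2*t)/2
K^(5)(t) = -4224/(32*t^5 - 80*t^4 + 80*t^3 - 40*t^2 + 10*t - 1)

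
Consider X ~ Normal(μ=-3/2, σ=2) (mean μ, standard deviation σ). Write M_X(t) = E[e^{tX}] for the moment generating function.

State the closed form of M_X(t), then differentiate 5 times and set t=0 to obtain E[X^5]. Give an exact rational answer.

M_X(t) = e^(2*t^2 - 3*t/2)
M′(t) = 4*t*e^(-3*t/2)*e^(2*t^2) - 3*e^(-3*t/2)*e^(2*t^2)/2
M′′(t) = (64*t^2*e^(2*t^2) - 48*t*e^(2*t^2) + 25*e^(2*t^2))*e^(-3*t/2)/4
M′′′(t) = (512*t^3*e^(2*t^2) - 576*t^2*e^(2*t^2) + 600*t*e^(2*t^2) - 171*e^(2*t^2))*e^(-3*t/2)/8
M′′′′(t) = (4096*t^4*e^(2*t^2) - 6144*t^3*e^(2*t^2) + 9600*t^2*e^(2*t^2) - 5472*t*e^(2*t^2) + 1713*e^(2*t^2))*e^(-3*t/2)/16
M′′′′′(t) = (32768*t^5*e^(2*t^2) - 61440*t^4*e^(2*t^2) + 128000*t^3*e^(2*t^2) - 109440*t^2*e^(2*t^2) + 68520*t*e^(2*t^2) - 16083*e^(2*t^2))*e^(-3*t/2)/32

E[X^5] = M′′′′′(0) = -16083/32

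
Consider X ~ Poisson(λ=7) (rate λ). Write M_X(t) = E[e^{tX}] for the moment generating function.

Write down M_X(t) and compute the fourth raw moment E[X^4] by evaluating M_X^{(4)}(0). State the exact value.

M_X(t) = e^(7*e^(t) - 7)
M^(4)(t) = (2401*e^(4*t)*e^(7*e^(t)) + 2058*e^(3*t)*e^(7*e^(t)) + 343*e^(2*t)*e^(7*e^(t)) + 7*e^(t)*e^(7*e^(t)))*e^(-7)

E[X^4] = M^(4)(0) = 4809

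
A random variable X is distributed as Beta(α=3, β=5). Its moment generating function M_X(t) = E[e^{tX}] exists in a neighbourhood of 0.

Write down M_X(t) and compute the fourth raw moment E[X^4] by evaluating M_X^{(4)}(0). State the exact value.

E[X^4] = M′′′′(0) = 1/22

M_X(t) = ₁F₁(3; 8; t)
M′(t) = 3*₁F₁(4; 9; t)/8
M′′(t) = ₁F₁(5; 10; t)/6
M′′′(t) = ₁F₁(6; 11; t)/12
M′′′′(t) = ₁F₁(7; 12; t)/22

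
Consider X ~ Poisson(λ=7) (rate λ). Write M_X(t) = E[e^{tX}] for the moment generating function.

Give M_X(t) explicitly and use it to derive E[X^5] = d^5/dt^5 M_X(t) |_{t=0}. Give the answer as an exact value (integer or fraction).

M_X(t) = e^(7*e^(t) - 7)
D^5[M](t) = (16807*e^(5*t)*e^(7*e^(t)) + 24010*e^(4*t)*e^(7*e^(t)) + 8575*e^(3*t)*e^(7*e^(t)) + 735*e^(2*t)*e^(7*e^(t)) + 7*e^(t)*e^(7*e^(t)))*e^(-7)

E[X^5] = D^5[M](0) = 50134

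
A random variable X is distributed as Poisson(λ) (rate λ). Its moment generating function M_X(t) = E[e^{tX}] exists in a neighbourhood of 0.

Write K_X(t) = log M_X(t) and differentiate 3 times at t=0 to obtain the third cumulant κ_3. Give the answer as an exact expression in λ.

κ_3 = D^3[K](0) = λ

M_X(t) = e^(λ*(e^(t) - 1))
K_X(t) = log M_X(t) = λ*(e^(t) - 1)
D^3[K](t) = λ*e^(t)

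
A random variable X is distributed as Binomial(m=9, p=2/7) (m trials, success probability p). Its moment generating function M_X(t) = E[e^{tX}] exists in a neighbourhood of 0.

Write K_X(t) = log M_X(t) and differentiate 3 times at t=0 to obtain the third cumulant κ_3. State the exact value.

κ_3 = D^3[K](0) = 270/343

M_X(t) = (2*e^(t)/7 + 5/7)^9
K_X(t) = log M_X(t) = 9*log(2*e^(t)/7 + 5/7)
D^3[K](t) = (-180*e^(2*t) + 450*e^(t))/(8*e^(3*t) + 60*e^(2*t) + 150*e^(t) + 125)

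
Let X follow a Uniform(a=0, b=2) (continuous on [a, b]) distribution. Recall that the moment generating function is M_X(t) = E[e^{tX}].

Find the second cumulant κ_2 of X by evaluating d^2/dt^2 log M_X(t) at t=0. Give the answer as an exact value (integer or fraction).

M_X(t) = (e^(2*t) - 1)/(2*t)
K_X(t) = log M_X(t) = -log(t) + log(e^(2*t) - 1) - log(2)
dK/dt = (2*t*e^(2*t) - e^(2*t) + 1)/(t*e^(2*t) - t)
d^2K/dt^2 = (-4*t^2*e^(2*t) + e^(4*t) - 2*e^(2*t) + 1)/(t^2*e^(4*t) - 2*t^2*e^(2*t) + t^2)

κ_2 = d^2K/dt^2 |_{t=0} = 1/3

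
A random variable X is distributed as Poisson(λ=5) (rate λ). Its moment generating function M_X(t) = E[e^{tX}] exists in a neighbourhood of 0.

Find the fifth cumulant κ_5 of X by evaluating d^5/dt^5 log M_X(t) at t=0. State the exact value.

M_X(t) = e^(5*e^(t) - 5)
K_X(t) = log M_X(t) = 5*e^(t) - 5
D^5[K](t) = 5*e^(t)

κ_5 = D^5[K](0) = 5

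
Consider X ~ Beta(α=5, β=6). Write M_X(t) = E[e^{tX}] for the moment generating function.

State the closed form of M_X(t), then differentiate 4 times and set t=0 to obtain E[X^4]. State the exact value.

M_X(t) = ₁F₁(5; 11; t)
M^(4)(t) = 10*₁F₁(9; 15; t)/143

E[X^4] = M^(4)(0) = 10/143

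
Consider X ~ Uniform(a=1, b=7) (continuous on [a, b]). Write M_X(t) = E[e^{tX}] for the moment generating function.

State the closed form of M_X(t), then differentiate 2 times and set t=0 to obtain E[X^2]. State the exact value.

E[X^2] = d^2M/dt^2 |_{t=0} = 19

M_X(t) = (e^(7*t) - e^(t))/(6*t)
dM/dt = (7*t*e^(7*t) - t*e^(t) - e^(7*t) + e^(t))/(6*t^2)
d^2M/dt^2 = (49*t^2*e^(7*t) - t^2*e^(t) - 14*t*e^(7*t) + 2*t*e^(t) + 2*e^(7*t) - 2*e^(t))/(6*t^3)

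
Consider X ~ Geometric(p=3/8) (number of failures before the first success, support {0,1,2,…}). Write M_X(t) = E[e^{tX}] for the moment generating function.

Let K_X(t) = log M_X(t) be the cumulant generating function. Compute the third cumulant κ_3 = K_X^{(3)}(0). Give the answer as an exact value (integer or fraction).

κ_3 = D^3[K](0) = 520/27

M_X(t) = 3/(8*(1 - 5*e^(t)/8))
K_X(t) = log M_X(t) = -log(1 - 5*e^(t)/8) - 3*log(2) + log(3)
D^3[K](t) = (-200*e^(2*t) - 320*e^(t))/(125*e^(3*t) - 600*e^(2*t) + 960*e^(t) - 512)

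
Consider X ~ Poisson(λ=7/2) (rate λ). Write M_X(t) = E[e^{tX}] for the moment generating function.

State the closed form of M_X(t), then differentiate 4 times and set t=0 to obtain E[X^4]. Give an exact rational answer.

M_X(t) = e^(7*e^(t)/2 - 7/2)
M^(4)(t) = (2401*e^(4*t)*e^(7*e^(t)/2) + 4116*e^(3*t)*e^(7*e^(t)/2) + 1372*e^(2*t)*e^(7*e^(t)/2) + 56*e^(t)*e^(7*e^(t)/2))*e^(-7/2)/16

E[X^4] = M^(4)(0) = 7945/16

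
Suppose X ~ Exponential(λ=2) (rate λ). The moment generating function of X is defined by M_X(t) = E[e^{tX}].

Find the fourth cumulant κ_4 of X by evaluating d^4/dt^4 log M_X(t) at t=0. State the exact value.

κ_4 = K^(4)(0) = 3/8

M_X(t) = 2/(2 - t)
K_X(t) = log M_X(t) = -log(2 - t) + log(2)
K^(4)(t) = 6/(t^4 - 8*t^3 + 24*t^2 - 32*t + 16)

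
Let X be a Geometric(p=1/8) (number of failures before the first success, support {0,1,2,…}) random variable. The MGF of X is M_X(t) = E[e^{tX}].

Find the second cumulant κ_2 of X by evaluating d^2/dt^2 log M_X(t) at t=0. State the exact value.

M_X(t) = 1/(8*(1 - 7*e^(t)/8))
K_X(t) = log M_X(t) = -log(1 - 7*e^(t)/8) - 3*log(2)
dK/dt = -7*e^(t)/(7*e^(t) - 8)
d^2K/dt^2 = 56*e^(t)/(49*e^(2*t) - 112*e^(t) + 64)

κ_2 = d^2K/dt^2 |_{t=0} = 56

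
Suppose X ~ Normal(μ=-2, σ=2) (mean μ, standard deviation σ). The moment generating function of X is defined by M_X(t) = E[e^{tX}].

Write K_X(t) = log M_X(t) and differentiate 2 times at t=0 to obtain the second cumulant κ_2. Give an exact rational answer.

M_X(t) = e^(2*t^2 - 2*t)
K_X(t) = log M_X(t) = 2*t^2 - 2*t
K′(t) = 4*t - 2
K′′(t) = 4

κ_2 = K′′(0) = 4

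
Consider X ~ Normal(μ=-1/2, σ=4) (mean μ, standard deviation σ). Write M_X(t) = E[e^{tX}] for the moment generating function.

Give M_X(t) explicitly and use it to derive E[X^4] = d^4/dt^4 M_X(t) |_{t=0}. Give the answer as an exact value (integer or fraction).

M_X(t) = e^(8*t^2 - t/2)
dM/dt = 16*t*e^(-t/2)*e^(8*t^2) - e^(-t/2)*e^(8*t^2)/2
d^2M/dt^2 = (1024*t^2*e^(8*t^2) - 64*t*e^(8*t^2) + 65*e^(8*t^2))*e^(-t/2)/4
d^3M/dt^3 = (32768*t^3*e^(8*t^2) - 3072*t^2*e^(8*t^2) + 6240*t*e^(8*t^2) - 193*e^(8*t^2))*e^(-t/2)/8
d^4M/dt^4 = (1048576*t^4*e^(8*t^2) - 131072*t^3*e^(8*t^2) + 399360*t^2*e^(8*t^2) - 24704*t*e^(8*t^2) + 12673*e^(8*t^2))*e^(-t/2)/16

E[X^4] = d^4M/dt^4 |_{t=0} = 12673/16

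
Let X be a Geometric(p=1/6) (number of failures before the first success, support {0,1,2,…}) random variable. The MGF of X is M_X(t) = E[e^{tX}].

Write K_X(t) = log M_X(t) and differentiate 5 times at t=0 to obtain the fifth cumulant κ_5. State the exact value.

M_X(t) = 1/(6*(1 - 5*e^(t)/6))
K_X(t) = log M_X(t) = -log(1 - 5*e^(t)/6) - log(6)
D^5[K](t) = (-3750*e^(4*t) - 49500*e^(3*t) - 59400*e^(2*t) - 6480*e^(t))/(3125*e^(5*t) - 18750*e^(4*t) + 45000*e^(3*t) - 54000*e^(2*t) + 32400*e^(t) - 7776)

κ_5 = D^5[K](0) = 119130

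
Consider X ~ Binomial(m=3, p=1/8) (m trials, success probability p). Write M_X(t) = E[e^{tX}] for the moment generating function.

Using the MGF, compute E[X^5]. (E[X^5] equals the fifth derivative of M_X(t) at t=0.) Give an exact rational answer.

E[X^5] = M′′′′′(0) = 531/256

M_X(t) = (e^(t)/8 + 7/8)^3
M′(t) = 3*e^(3*t)/512 + 21*e^(2*t)/256 + 147*e^(t)/512
M′′(t) = 9*e^(3*t)/512 + 21*e^(2*t)/128 + 147*e^(t)/512
M′′′(t) = 27*e^(3*t)/512 + 21*e^(2*t)/64 + 147*e^(t)/512
M′′′′(t) = 81*e^(3*t)/512 + 21*e^(2*t)/32 + 147*e^(t)/512
M′′′′′(t) = 243*e^(3*t)/512 + 21*e^(2*t)/16 + 147*e^(t)/512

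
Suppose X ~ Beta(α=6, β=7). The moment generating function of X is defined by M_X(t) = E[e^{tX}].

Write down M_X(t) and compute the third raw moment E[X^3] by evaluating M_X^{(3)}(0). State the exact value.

E[X^3] = D^3[M](0) = 8/65

M_X(t) = ₁F₁(6; 13; t)
D^3[M](t) = 8*₁F₁(9; 16; t)/65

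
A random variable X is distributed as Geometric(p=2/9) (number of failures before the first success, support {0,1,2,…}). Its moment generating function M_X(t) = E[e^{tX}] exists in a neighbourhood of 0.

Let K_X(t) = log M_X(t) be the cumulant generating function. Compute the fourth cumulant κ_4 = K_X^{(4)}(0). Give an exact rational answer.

κ_4 = K^(4)(0) = 12033/8

M_X(t) = 2/(9*(1 - 7*e^(t)/9))
K_X(t) = log M_X(t) = -log(1 - 7*e^(t)/9) - 2*log(3) + log(2)
K^(4)(t) = (3087*e^(3*t) + 15876*e^(2*t) + 5103*e^(t))/(2401*e^(4*t) - 12348*e^(3*t) + 23814*e^(2*t) - 20412*e^(t) + 6561)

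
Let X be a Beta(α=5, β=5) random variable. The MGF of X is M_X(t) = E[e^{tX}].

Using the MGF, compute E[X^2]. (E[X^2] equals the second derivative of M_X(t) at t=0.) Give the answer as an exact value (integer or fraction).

M_X(t) = ₁F₁(5; 10; t)
dM/dt = ₁F₁(6; 11; t)/2
d^2M/dt^2 = 3*₁F₁(7; 12; t)/11

E[X^2] = d^2M/dt^2 |_{t=0} = 3/11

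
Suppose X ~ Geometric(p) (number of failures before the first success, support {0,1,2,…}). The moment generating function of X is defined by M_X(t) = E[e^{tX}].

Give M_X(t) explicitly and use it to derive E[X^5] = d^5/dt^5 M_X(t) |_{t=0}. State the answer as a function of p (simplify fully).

M_X(t) = p/(-(1 - p)*e^(t) + 1)
M′(t) = (-p^2*e^(t) + p*e^(t))/(p^2*e^(2*t) - 2*p*e^(2*t) + 2*p*e^(t) + e^(2*t) - 2*e^(t) + 1)

E[X^5] = M′′′′′(0) = -1 + 31/p - 180/p^2 + 390/p^3 - 360/p^4 + 120/p^5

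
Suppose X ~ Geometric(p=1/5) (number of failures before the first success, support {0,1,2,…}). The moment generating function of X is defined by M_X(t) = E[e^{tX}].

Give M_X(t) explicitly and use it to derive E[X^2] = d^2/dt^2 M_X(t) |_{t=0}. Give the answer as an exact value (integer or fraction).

M_X(t) = 1/(5*(1 - 4*e^(t)/5))
M^(2)(t) = (-16*e^(2*t) - 20*e^(t))/(64*e^(3*t) - 240*e^(2*t) + 300*e^(t) - 125)

E[X^2] = M^(2)(0) = 36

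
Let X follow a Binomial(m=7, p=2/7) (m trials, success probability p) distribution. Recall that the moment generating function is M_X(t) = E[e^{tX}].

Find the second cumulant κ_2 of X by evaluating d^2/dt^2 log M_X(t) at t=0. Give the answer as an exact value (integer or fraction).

M_X(t) = (2*e^(t)/7 + 5/7)^7
K_X(t) = log M_X(t) = 7*log(2*e^(t)/7 + 5/7)
dK/dt = 14*e^(t)/(2*e^(t) + 5)
d^2K/dt^2 = 70*e^(t)/(4*e^(2*t) + 20*e^(t) + 25)

κ_2 = d^2K/dt^2 |_{t=0} = 10/7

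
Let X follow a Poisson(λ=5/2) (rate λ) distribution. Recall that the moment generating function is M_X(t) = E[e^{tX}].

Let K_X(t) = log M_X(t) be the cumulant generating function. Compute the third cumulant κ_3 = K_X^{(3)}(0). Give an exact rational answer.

M_X(t) = e^(5*e^(t)/2 - 5/2)
K_X(t) = log M_X(t) = 5*e^(t)/2 - 5/2
D^3[K](t) = 5*e^(t)/2

κ_3 = D^3[K](0) = 5/2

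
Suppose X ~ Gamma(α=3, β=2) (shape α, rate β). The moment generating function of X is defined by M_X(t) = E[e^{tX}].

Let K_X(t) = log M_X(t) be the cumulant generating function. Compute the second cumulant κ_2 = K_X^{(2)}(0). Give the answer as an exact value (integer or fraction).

M_X(t) = 8/(2 - t)^3
K_X(t) = log M_X(t) = -3*log(2 - t) + 3*log(2)
K′(t) = -3/(t - 2)
K′′(t) = 3/(t^2 - 4*t + 4)

κ_2 = K′′(0) = 3/4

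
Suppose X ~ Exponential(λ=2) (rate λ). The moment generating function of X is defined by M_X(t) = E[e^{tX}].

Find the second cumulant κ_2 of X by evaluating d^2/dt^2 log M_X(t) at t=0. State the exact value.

κ_2 = K^(2)(0) = 1/4

M_X(t) = 2/(2 - t)
K_X(t) = log M_X(t) = -log(2 - t) + log(2)
K^(2)(t) = 1/(t^2 - 4*t + 4)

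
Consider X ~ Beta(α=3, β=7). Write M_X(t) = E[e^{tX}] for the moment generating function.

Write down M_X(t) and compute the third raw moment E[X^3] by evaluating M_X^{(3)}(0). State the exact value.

E[X^3] = D^3[M](0) = 1/22

M_X(t) = ₁F₁(3; 10; t)
D^3[M](t) = ₁F₁(6; 13; t)/22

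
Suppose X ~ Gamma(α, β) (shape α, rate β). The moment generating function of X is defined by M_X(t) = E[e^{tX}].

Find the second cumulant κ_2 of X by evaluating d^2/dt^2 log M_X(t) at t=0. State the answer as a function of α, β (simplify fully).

M_X(t) = (β/(β - t))^α
K_X(t) = log M_X(t) = α*(log(β) - log(β - t))
K′(t) = -α/(-β + t)
K′′(t) = α/(β^2 - 2*β*t + t^2)

κ_2 = K′′(0) = α/β^2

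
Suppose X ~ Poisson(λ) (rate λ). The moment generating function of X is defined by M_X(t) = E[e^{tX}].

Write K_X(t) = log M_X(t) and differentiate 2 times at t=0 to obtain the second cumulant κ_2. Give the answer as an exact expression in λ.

κ_2 = K^(2)(0) = λ

M_X(t) = e^(λ*(e^(t) - 1))
K_X(t) = log M_X(t) = λ*(e^(t) - 1)
K^(2)(t) = λ*e^(t)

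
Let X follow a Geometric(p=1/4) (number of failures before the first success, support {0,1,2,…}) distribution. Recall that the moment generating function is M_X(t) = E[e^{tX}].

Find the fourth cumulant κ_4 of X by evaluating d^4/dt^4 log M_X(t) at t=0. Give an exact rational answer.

κ_4 = D^4[K](0) = 876

M_X(t) = 1/(4*(1 - 3*e^(t)/4))
K_X(t) = log M_X(t) = -log(1 - 3*e^(t)/4) - 2*log(2)
D^4[K](t) = (108*e^(3*t) + 576*e^(2*t) + 192*e^(t))/(81*e^(4*t) - 432*e^(3*t) + 864*e^(2*t) - 768*e^(t) + 256)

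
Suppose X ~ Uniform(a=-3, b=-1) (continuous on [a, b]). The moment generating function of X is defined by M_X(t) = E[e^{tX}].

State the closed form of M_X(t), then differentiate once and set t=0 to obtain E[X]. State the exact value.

M_X(t) = (e^(-t) - e^(-3*t))/(2*t)
D[M](t) = (-t*e^(2*t) + 3*t - e^(2*t) + 1)*e^(-3*t)/(2*t^2)

E[X] = D[M](0) = -2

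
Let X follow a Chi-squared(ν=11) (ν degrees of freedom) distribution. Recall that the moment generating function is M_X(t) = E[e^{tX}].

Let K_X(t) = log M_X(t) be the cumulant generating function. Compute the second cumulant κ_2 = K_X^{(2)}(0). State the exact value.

M_X(t) = (1 - 2*t)^(-11/2)
K_X(t) = log M_X(t) = -11*log(1 - 2*t)/2
D^2[K](t) = 22/(4*t^2 - 4*t + 1)

κ_2 = D^2[K](0) = 22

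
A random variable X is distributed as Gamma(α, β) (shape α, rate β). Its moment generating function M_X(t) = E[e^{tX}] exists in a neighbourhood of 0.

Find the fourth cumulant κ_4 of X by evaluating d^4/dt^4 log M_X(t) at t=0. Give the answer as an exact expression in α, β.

κ_4 = K′′′′(0) = 6*α/β^4

M_X(t) = (β/(β - t))^α
K_X(t) = log M_X(t) = α*(log(β) - log(β - t))
K′(t) = -α/(-β + t)
K′′(t) = α/(β^2 - 2*β*t + t^2)
K′′′(t) = -2*α/(-β^3 + 3*β^2*t - 3*β*t^2 + t^3)
K′′′′(t) = 6*α/(β^4 - 4*β^3*t + 6*β^2*t^2 - 4*β*t^3 + t^4)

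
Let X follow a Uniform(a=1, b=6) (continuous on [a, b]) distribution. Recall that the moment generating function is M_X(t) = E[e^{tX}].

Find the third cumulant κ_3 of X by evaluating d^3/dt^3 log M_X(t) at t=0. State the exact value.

M_X(t) = (e^(6*t) - e^(t))/(5*t)
K_X(t) = log M_X(t) = -log(t) + log(e^(6*t) - e^(t)) - log(5)
dK/dt = (6*t*e^(5*t) - t - e^(5*t) + 1)/(t*e^(5*t) - t)
d^2K/dt^2 = (-25*t^2*e^(5*t) + e^(10*t) - 2*e^(5*t) + 1)/(t^2*e^(10*t) - 2*t^2*e^(5*t) + t^2)
d^3K/dt^3 = (125*t^3*e^(10*t) + 125*t^3*e^(5*t) - 2*e^(15*t) + 6*e^(10*t) - 6*e^(5*t) + 2)/(t^3*e^(15*t) - 3*t^3*e^(10*t) + 3*t^3*e^(5*t) - t^3)

κ_3 = d^3K/dt^3 |_{t=0} = 0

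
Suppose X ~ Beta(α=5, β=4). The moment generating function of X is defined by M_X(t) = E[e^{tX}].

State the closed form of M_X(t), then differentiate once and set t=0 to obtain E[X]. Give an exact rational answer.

E[X] = M′(0) = 5/9

M_X(t) = ₁F₁(5; 9; t)
M′(t) = 5*₁F₁(6; 10; t)/9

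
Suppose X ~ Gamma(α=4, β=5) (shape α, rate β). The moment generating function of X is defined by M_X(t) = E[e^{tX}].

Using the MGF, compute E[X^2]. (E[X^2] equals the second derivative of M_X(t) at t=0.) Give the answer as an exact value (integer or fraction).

M_X(t) = 625/(5 - t)^4
dM/dt = -2500/(t^5 - 25*t^4 + 250*t^3 - 1250*t^2 + 3125*t - 3125)
d^2M/dt^2 = 12500/(t^6 - 30*t^5 + 375*t^4 - 2500*t^3 + 9375*t^2 - 18750*t + 15625)

E[X^2] = d^2M/dt^2 |_{t=0} = 4/5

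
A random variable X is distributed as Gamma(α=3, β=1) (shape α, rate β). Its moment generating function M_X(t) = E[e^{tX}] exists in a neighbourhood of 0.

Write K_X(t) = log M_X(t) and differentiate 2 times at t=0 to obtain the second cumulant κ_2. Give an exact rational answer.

κ_2 = d^2K/dt^2 |_{t=0} = 3

M_X(t) = (1 - t)^(-3)
K_X(t) = log M_X(t) = -3*log(1 - t)
dK/dt = -3/(t - 1)
d^2K/dt^2 = 3/(t^2 - 2*t + 1)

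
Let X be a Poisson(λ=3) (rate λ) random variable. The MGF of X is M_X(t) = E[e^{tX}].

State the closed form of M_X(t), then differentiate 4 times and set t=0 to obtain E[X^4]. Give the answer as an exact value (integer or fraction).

M_X(t) = e^(3*e^(t) - 3)
M′(t) = 3*e^(-3)*e^(t)*e^(3*e^(t))
M′′(t) = (9*e^(2*t)*e^(3*e^(t)) + 3*e^(t)*e^(3*e^(t)))*e^(-3)
M′′′(t) = (27*e^(3*t)*e^(3*e^(t)) + 27*e^(2*t)*e^(3*e^(t)) + 3*e^(t)*e^(3*e^(t)))*e^(-3)
M′′′′(t) = (81*e^(4*t)*e^(3*e^(t)) + 162*e^(3*t)*e^(3*e^(t)) + 63*e^(2*t)*e^(3*e^(t)) + 3*e^(t)*e^(3*e^(t)))*e^(-3)

E[X^4] = M′′′′(0) = 309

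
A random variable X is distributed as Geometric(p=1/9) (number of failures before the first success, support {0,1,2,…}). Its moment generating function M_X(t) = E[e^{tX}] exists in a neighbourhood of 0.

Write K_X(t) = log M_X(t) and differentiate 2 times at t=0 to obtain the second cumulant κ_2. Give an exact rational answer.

κ_2 = d^2K/dt^2 |_{t=0} = 72

M_X(t) = 1/(9*(1 - 8*e^(t)/9))
K_X(t) = log M_X(t) = -log(1 - 8*e^(t)/9) - 2*log(3)
dK/dt = -8*e^(t)/(8*e^(t) - 9)
d^2K/dt^2 = 72*e^(t)/(64*e^(2*t) - 144*e^(t) + 81)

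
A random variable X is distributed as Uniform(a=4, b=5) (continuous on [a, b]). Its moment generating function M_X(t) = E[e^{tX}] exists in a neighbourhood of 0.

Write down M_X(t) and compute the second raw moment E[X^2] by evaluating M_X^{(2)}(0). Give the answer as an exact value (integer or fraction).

M_X(t) = (e^(5*t) - e^(4*t))/t
M′(t) = (5*t*e^(5*t) - 4*t*e^(4*t) - e^(5*t) + e^(4*t))/t^2
M′′(t) = (25*t^2*e^(5*t) - 16*t^2*e^(4*t) - 10*t*e^(5*t) + 8*t*e^(4*t) + 2*e^(5*t) - 2*e^(4*t))/t^3

E[X^2] = M′′(0) = 61/3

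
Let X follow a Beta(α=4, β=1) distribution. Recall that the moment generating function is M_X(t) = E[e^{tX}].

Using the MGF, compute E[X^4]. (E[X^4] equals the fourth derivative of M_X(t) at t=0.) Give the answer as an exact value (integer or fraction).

M_X(t) = ₁F₁(4; 5; t)
M′(t) = 4*₁F₁(5; 6; t)/5
M′′(t) = 2*₁F₁(6; 7; t)/3
M′′′(t) = 4*₁F₁(7; 8; t)/7
M′′′′(t) = ₁F₁(8; 9; t)/2

E[X^4] = M′′′′(0) = 1/2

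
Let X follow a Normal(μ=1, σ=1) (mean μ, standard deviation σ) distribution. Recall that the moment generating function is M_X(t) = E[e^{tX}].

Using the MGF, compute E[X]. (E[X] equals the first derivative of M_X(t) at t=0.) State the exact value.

M_X(t) = e^(t^2/2 + t)
D[M](t) = t*e^(t)*e^(t^2/2) + e^(t)*e^(t^2/2)

E[X] = D[M](0) = 1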